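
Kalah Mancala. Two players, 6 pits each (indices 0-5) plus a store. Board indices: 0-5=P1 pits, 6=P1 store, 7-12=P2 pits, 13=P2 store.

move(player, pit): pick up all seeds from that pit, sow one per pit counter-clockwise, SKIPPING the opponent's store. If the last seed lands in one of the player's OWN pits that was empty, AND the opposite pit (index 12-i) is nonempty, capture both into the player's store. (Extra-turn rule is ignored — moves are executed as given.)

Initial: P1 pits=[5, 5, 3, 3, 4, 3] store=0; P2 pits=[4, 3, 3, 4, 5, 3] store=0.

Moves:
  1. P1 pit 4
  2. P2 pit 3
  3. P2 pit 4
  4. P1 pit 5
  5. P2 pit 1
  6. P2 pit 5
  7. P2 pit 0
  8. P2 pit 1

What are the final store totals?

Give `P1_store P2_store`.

Move 1: P1 pit4 -> P1=[5,5,3,3,0,4](1) P2=[5,4,3,4,5,3](0)
Move 2: P2 pit3 -> P1=[6,5,3,3,0,4](1) P2=[5,4,3,0,6,4](1)
Move 3: P2 pit4 -> P1=[7,6,4,4,0,4](1) P2=[5,4,3,0,0,5](2)
Move 4: P1 pit5 -> P1=[7,6,4,4,0,0](2) P2=[6,5,4,0,0,5](2)
Move 5: P2 pit1 -> P1=[7,6,4,4,0,0](2) P2=[6,0,5,1,1,6](3)
Move 6: P2 pit5 -> P1=[8,7,5,5,1,0](2) P2=[6,0,5,1,1,0](4)
Move 7: P2 pit0 -> P1=[8,7,5,5,1,0](2) P2=[0,1,6,2,2,1](5)
Move 8: P2 pit1 -> P1=[8,7,5,5,1,0](2) P2=[0,0,7,2,2,1](5)

Answer: 2 5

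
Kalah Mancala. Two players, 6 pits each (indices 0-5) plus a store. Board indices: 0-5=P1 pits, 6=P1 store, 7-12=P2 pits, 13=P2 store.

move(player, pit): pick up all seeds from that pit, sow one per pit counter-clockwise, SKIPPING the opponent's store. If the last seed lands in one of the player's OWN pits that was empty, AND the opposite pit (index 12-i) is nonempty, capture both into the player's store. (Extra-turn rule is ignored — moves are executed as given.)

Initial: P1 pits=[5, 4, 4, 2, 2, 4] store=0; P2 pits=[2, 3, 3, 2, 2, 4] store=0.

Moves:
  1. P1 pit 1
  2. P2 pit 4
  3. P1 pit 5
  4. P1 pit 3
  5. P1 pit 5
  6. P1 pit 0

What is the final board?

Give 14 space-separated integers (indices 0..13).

Answer: 0 1 6 1 5 0 7 0 4 4 3 0 5 1

Derivation:
Move 1: P1 pit1 -> P1=[5,0,5,3,3,5](0) P2=[2,3,3,2,2,4](0)
Move 2: P2 pit4 -> P1=[5,0,5,3,3,5](0) P2=[2,3,3,2,0,5](1)
Move 3: P1 pit5 -> P1=[5,0,5,3,3,0](1) P2=[3,4,4,3,0,5](1)
Move 4: P1 pit3 -> P1=[5,0,5,0,4,1](2) P2=[3,4,4,3,0,5](1)
Move 5: P1 pit5 -> P1=[5,0,5,0,4,0](3) P2=[3,4,4,3,0,5](1)
Move 6: P1 pit0 -> P1=[0,1,6,1,5,0](7) P2=[0,4,4,3,0,5](1)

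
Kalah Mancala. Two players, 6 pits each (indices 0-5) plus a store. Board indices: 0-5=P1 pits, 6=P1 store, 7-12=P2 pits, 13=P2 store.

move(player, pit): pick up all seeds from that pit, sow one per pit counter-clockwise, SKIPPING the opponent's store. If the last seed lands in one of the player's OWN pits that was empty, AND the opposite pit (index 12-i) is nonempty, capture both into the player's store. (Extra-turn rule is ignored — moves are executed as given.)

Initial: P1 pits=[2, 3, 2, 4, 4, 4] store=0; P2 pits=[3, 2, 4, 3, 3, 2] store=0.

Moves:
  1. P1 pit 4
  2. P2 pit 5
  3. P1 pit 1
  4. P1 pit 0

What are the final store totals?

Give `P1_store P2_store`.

Move 1: P1 pit4 -> P1=[2,3,2,4,0,5](1) P2=[4,3,4,3,3,2](0)
Move 2: P2 pit5 -> P1=[3,3,2,4,0,5](1) P2=[4,3,4,3,3,0](1)
Move 3: P1 pit1 -> P1=[3,0,3,5,0,5](5) P2=[4,0,4,3,3,0](1)
Move 4: P1 pit0 -> P1=[0,1,4,6,0,5](5) P2=[4,0,4,3,3,0](1)

Answer: 5 1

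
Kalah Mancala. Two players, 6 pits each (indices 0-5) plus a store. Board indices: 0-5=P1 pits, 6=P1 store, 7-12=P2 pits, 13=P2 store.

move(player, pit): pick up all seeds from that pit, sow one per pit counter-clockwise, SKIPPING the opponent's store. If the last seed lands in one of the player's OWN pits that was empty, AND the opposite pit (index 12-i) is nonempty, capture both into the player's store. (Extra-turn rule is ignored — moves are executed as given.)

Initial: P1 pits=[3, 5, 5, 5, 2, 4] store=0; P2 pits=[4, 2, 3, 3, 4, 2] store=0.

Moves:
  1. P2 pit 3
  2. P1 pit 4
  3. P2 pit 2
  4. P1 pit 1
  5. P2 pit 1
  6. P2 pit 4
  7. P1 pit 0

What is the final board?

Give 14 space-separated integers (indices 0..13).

Move 1: P2 pit3 -> P1=[3,5,5,5,2,4](0) P2=[4,2,3,0,5,3](1)
Move 2: P1 pit4 -> P1=[3,5,5,5,0,5](1) P2=[4,2,3,0,5,3](1)
Move 3: P2 pit2 -> P1=[3,5,5,5,0,5](1) P2=[4,2,0,1,6,4](1)
Move 4: P1 pit1 -> P1=[3,0,6,6,1,6](2) P2=[4,2,0,1,6,4](1)
Move 5: P2 pit1 -> P1=[3,0,6,6,1,6](2) P2=[4,0,1,2,6,4](1)
Move 6: P2 pit4 -> P1=[4,1,7,7,1,6](2) P2=[4,0,1,2,0,5](2)
Move 7: P1 pit0 -> P1=[0,2,8,8,2,6](2) P2=[4,0,1,2,0,5](2)

Answer: 0 2 8 8 2 6 2 4 0 1 2 0 5 2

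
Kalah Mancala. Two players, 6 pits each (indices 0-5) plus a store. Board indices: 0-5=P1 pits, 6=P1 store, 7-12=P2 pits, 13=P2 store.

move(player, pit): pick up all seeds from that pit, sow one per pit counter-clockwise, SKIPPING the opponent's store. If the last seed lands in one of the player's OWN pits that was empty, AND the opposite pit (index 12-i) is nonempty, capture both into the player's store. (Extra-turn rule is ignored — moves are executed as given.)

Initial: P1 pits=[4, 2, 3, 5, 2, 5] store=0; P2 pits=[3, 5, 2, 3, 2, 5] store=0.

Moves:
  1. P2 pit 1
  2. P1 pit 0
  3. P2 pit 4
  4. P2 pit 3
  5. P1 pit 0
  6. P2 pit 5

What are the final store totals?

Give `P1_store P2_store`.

Move 1: P2 pit1 -> P1=[4,2,3,5,2,5](0) P2=[3,0,3,4,3,6](1)
Move 2: P1 pit0 -> P1=[0,3,4,6,3,5](0) P2=[3,0,3,4,3,6](1)
Move 3: P2 pit4 -> P1=[1,3,4,6,3,5](0) P2=[3,0,3,4,0,7](2)
Move 4: P2 pit3 -> P1=[2,3,4,6,3,5](0) P2=[3,0,3,0,1,8](3)
Move 5: P1 pit0 -> P1=[0,4,5,6,3,5](0) P2=[3,0,3,0,1,8](3)
Move 6: P2 pit5 -> P1=[1,5,6,7,4,6](0) P2=[4,0,3,0,1,0](4)

Answer: 0 4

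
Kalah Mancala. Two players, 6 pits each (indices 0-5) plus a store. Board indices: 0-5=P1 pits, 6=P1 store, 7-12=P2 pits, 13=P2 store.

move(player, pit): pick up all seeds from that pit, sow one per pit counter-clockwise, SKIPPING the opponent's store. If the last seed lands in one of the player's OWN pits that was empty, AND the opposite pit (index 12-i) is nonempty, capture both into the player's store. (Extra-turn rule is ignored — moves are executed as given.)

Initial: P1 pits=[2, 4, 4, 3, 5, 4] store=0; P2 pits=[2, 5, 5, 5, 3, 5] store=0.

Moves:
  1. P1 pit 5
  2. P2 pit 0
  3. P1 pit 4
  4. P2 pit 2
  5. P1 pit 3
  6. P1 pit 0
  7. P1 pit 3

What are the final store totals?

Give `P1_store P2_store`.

Answer: 3 1

Derivation:
Move 1: P1 pit5 -> P1=[2,4,4,3,5,0](1) P2=[3,6,6,5,3,5](0)
Move 2: P2 pit0 -> P1=[2,4,4,3,5,0](1) P2=[0,7,7,6,3,5](0)
Move 3: P1 pit4 -> P1=[2,4,4,3,0,1](2) P2=[1,8,8,6,3,5](0)
Move 4: P2 pit2 -> P1=[3,5,5,4,0,1](2) P2=[1,8,0,7,4,6](1)
Move 5: P1 pit3 -> P1=[3,5,5,0,1,2](3) P2=[2,8,0,7,4,6](1)
Move 6: P1 pit0 -> P1=[0,6,6,1,1,2](3) P2=[2,8,0,7,4,6](1)
Move 7: P1 pit3 -> P1=[0,6,6,0,2,2](3) P2=[2,8,0,7,4,6](1)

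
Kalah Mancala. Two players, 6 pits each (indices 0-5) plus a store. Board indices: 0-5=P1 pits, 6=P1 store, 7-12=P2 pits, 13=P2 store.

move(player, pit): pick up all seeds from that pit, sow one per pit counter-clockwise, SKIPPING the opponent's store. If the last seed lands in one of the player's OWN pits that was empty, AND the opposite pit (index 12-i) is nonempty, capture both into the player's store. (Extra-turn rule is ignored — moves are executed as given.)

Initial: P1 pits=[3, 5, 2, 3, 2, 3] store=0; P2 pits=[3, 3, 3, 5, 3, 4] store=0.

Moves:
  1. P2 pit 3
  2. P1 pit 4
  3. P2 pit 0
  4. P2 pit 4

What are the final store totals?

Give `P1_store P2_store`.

Move 1: P2 pit3 -> P1=[4,6,2,3,2,3](0) P2=[3,3,3,0,4,5](1)
Move 2: P1 pit4 -> P1=[4,6,2,3,0,4](1) P2=[3,3,3,0,4,5](1)
Move 3: P2 pit0 -> P1=[4,6,0,3,0,4](1) P2=[0,4,4,0,4,5](4)
Move 4: P2 pit4 -> P1=[5,7,0,3,0,4](1) P2=[0,4,4,0,0,6](5)

Answer: 1 5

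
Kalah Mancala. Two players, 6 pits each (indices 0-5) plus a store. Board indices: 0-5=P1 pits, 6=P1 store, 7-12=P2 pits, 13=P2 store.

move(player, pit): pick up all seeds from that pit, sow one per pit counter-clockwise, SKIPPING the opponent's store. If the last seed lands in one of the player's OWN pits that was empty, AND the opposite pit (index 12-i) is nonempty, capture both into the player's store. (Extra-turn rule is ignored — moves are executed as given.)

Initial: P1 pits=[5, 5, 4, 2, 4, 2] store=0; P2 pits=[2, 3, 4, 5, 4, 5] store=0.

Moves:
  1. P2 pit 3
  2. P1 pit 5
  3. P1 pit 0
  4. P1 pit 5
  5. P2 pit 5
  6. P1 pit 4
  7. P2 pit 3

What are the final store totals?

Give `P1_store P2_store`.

Answer: 4 2

Derivation:
Move 1: P2 pit3 -> P1=[6,6,4,2,4,2](0) P2=[2,3,4,0,5,6](1)
Move 2: P1 pit5 -> P1=[6,6,4,2,4,0](1) P2=[3,3,4,0,5,6](1)
Move 3: P1 pit0 -> P1=[0,7,5,3,5,1](2) P2=[3,3,4,0,5,6](1)
Move 4: P1 pit5 -> P1=[0,7,5,3,5,0](3) P2=[3,3,4,0,5,6](1)
Move 5: P2 pit5 -> P1=[1,8,6,4,6,0](3) P2=[3,3,4,0,5,0](2)
Move 6: P1 pit4 -> P1=[1,8,6,4,0,1](4) P2=[4,4,5,1,5,0](2)
Move 7: P2 pit3 -> P1=[1,8,6,4,0,1](4) P2=[4,4,5,0,6,0](2)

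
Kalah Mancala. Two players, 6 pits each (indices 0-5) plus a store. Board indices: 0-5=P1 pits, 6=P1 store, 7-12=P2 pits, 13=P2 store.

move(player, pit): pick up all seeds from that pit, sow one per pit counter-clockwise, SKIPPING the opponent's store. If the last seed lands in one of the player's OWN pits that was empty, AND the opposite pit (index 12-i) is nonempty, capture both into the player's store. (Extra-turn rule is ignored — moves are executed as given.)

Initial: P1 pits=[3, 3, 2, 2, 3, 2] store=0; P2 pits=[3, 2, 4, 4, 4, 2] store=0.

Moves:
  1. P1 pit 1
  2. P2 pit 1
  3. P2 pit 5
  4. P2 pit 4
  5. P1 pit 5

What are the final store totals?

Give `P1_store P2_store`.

Move 1: P1 pit1 -> P1=[3,0,3,3,4,2](0) P2=[3,2,4,4,4,2](0)
Move 2: P2 pit1 -> P1=[3,0,3,3,4,2](0) P2=[3,0,5,5,4,2](0)
Move 3: P2 pit5 -> P1=[4,0,3,3,4,2](0) P2=[3,0,5,5,4,0](1)
Move 4: P2 pit4 -> P1=[5,1,3,3,4,2](0) P2=[3,0,5,5,0,1](2)
Move 5: P1 pit5 -> P1=[5,1,3,3,4,0](1) P2=[4,0,5,5,0,1](2)

Answer: 1 2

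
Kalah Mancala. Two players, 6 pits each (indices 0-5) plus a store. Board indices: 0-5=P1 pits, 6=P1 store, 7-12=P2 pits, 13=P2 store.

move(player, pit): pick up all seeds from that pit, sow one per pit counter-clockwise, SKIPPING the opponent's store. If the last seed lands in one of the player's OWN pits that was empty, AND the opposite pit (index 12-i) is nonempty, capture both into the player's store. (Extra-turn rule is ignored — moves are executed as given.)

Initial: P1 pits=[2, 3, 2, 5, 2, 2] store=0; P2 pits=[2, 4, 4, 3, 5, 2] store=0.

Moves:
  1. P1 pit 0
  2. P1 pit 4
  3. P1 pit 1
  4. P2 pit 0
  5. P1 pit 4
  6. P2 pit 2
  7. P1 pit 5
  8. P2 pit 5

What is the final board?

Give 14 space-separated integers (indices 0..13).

Answer: 2 1 4 6 0 0 2 1 6 1 5 6 0 2

Derivation:
Move 1: P1 pit0 -> P1=[0,4,3,5,2,2](0) P2=[2,4,4,3,5,2](0)
Move 2: P1 pit4 -> P1=[0,4,3,5,0,3](1) P2=[2,4,4,3,5,2](0)
Move 3: P1 pit1 -> P1=[0,0,4,6,1,4](1) P2=[2,4,4,3,5,2](0)
Move 4: P2 pit0 -> P1=[0,0,4,6,1,4](1) P2=[0,5,5,3,5,2](0)
Move 5: P1 pit4 -> P1=[0,0,4,6,0,5](1) P2=[0,5,5,3,5,2](0)
Move 6: P2 pit2 -> P1=[1,0,4,6,0,5](1) P2=[0,5,0,4,6,3](1)
Move 7: P1 pit5 -> P1=[1,0,4,6,0,0](2) P2=[1,6,1,5,6,3](1)
Move 8: P2 pit5 -> P1=[2,1,4,6,0,0](2) P2=[1,6,1,5,6,0](2)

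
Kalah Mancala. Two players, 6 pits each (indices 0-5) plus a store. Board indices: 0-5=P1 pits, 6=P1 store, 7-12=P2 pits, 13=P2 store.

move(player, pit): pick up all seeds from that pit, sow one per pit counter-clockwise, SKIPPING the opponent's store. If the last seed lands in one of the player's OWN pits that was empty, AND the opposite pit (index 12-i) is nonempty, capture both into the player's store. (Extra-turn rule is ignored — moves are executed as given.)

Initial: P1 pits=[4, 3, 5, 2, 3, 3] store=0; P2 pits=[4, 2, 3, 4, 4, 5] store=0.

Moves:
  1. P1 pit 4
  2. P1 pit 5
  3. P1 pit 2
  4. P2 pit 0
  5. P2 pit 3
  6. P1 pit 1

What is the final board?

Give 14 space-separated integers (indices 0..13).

Move 1: P1 pit4 -> P1=[4,3,5,2,0,4](1) P2=[5,2,3,4,4,5](0)
Move 2: P1 pit5 -> P1=[4,3,5,2,0,0](2) P2=[6,3,4,4,4,5](0)
Move 3: P1 pit2 -> P1=[4,3,0,3,1,1](3) P2=[7,3,4,4,4,5](0)
Move 4: P2 pit0 -> P1=[5,3,0,3,1,1](3) P2=[0,4,5,5,5,6](1)
Move 5: P2 pit3 -> P1=[6,4,0,3,1,1](3) P2=[0,4,5,0,6,7](2)
Move 6: P1 pit1 -> P1=[6,0,1,4,2,2](3) P2=[0,4,5,0,6,7](2)

Answer: 6 0 1 4 2 2 3 0 4 5 0 6 7 2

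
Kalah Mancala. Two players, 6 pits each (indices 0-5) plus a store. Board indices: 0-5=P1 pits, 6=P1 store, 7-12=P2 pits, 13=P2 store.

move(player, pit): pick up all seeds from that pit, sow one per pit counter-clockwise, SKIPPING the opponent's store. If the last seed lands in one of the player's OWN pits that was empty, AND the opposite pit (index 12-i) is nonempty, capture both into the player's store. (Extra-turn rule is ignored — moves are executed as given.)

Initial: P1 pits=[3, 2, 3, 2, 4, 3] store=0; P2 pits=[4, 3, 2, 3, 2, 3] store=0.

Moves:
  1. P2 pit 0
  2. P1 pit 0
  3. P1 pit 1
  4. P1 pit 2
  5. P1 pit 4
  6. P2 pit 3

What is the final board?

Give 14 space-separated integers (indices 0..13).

Move 1: P2 pit0 -> P1=[3,2,3,2,4,3](0) P2=[0,4,3,4,3,3](0)
Move 2: P1 pit0 -> P1=[0,3,4,3,4,3](0) P2=[0,4,3,4,3,3](0)
Move 3: P1 pit1 -> P1=[0,0,5,4,5,3](0) P2=[0,4,3,4,3,3](0)
Move 4: P1 pit2 -> P1=[0,0,0,5,6,4](1) P2=[1,4,3,4,3,3](0)
Move 5: P1 pit4 -> P1=[0,0,0,5,0,5](2) P2=[2,5,4,5,3,3](0)
Move 6: P2 pit3 -> P1=[1,1,0,5,0,5](2) P2=[2,5,4,0,4,4](1)

Answer: 1 1 0 5 0 5 2 2 5 4 0 4 4 1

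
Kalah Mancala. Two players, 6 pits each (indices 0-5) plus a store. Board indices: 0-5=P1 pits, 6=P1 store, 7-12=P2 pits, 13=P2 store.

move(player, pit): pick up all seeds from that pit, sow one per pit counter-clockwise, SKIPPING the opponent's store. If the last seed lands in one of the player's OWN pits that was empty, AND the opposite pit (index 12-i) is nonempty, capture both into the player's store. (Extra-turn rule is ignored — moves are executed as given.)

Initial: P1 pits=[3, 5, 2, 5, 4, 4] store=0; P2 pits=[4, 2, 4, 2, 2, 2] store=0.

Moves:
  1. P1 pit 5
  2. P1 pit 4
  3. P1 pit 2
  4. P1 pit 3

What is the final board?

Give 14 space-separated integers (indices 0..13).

Move 1: P1 pit5 -> P1=[3,5,2,5,4,0](1) P2=[5,3,5,2,2,2](0)
Move 2: P1 pit4 -> P1=[3,5,2,5,0,1](2) P2=[6,4,5,2,2,2](0)
Move 3: P1 pit2 -> P1=[3,5,0,6,0,1](7) P2=[6,0,5,2,2,2](0)
Move 4: P1 pit3 -> P1=[3,5,0,0,1,2](8) P2=[7,1,6,2,2,2](0)

Answer: 3 5 0 0 1 2 8 7 1 6 2 2 2 0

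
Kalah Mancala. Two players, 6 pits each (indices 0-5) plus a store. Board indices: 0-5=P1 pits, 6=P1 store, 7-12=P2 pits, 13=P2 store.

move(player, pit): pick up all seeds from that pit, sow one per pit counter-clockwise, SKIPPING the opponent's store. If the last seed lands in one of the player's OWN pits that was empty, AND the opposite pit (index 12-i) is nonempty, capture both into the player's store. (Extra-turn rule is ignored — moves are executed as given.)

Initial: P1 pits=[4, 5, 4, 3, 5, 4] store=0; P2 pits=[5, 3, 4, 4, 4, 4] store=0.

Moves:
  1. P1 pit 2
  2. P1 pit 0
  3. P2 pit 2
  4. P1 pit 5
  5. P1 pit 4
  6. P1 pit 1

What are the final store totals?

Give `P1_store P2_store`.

Answer: 4 1

Derivation:
Move 1: P1 pit2 -> P1=[4,5,0,4,6,5](1) P2=[5,3,4,4,4,4](0)
Move 2: P1 pit0 -> P1=[0,6,1,5,7,5](1) P2=[5,3,4,4,4,4](0)
Move 3: P2 pit2 -> P1=[0,6,1,5,7,5](1) P2=[5,3,0,5,5,5](1)
Move 4: P1 pit5 -> P1=[0,6,1,5,7,0](2) P2=[6,4,1,6,5,5](1)
Move 5: P1 pit4 -> P1=[0,6,1,5,0,1](3) P2=[7,5,2,7,6,5](1)
Move 6: P1 pit1 -> P1=[0,0,2,6,1,2](4) P2=[8,5,2,7,6,5](1)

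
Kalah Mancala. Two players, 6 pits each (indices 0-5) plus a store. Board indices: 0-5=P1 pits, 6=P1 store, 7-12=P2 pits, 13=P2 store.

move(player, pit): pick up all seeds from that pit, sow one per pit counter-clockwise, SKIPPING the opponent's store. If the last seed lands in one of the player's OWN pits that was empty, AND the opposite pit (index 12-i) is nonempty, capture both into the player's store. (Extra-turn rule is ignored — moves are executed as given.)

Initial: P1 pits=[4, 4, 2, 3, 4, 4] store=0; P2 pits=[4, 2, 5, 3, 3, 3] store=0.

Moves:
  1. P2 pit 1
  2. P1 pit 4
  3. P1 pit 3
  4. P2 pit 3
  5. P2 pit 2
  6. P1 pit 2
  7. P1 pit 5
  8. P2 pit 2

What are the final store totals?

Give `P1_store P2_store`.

Move 1: P2 pit1 -> P1=[4,4,2,3,4,4](0) P2=[4,0,6,4,3,3](0)
Move 2: P1 pit4 -> P1=[4,4,2,3,0,5](1) P2=[5,1,6,4,3,3](0)
Move 3: P1 pit3 -> P1=[4,4,2,0,1,6](2) P2=[5,1,6,4,3,3](0)
Move 4: P2 pit3 -> P1=[5,4,2,0,1,6](2) P2=[5,1,6,0,4,4](1)
Move 5: P2 pit2 -> P1=[6,5,2,0,1,6](2) P2=[5,1,0,1,5,5](2)
Move 6: P1 pit2 -> P1=[6,5,0,1,2,6](2) P2=[5,1,0,1,5,5](2)
Move 7: P1 pit5 -> P1=[6,5,0,1,2,0](3) P2=[6,2,1,2,6,5](2)
Move 8: P2 pit2 -> P1=[6,5,0,1,2,0](3) P2=[6,2,0,3,6,5](2)

Answer: 3 2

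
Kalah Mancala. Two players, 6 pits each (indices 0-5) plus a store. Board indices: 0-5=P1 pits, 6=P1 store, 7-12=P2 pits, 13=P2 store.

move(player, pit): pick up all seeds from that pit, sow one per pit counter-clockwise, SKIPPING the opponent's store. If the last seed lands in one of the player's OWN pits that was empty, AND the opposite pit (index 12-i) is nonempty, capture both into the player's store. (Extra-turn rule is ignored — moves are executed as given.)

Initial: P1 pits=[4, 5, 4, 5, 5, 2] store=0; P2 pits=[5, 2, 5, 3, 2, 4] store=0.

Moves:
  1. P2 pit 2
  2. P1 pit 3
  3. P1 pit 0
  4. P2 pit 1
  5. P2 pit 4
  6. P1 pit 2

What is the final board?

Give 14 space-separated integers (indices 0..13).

Move 1: P2 pit2 -> P1=[5,5,4,5,5,2](0) P2=[5,2,0,4,3,5](1)
Move 2: P1 pit3 -> P1=[5,5,4,0,6,3](1) P2=[6,3,0,4,3,5](1)
Move 3: P1 pit0 -> P1=[0,6,5,1,7,4](1) P2=[6,3,0,4,3,5](1)
Move 4: P2 pit1 -> P1=[0,6,5,1,7,4](1) P2=[6,0,1,5,4,5](1)
Move 5: P2 pit4 -> P1=[1,7,5,1,7,4](1) P2=[6,0,1,5,0,6](2)
Move 6: P1 pit2 -> P1=[1,7,0,2,8,5](2) P2=[7,0,1,5,0,6](2)

Answer: 1 7 0 2 8 5 2 7 0 1 5 0 6 2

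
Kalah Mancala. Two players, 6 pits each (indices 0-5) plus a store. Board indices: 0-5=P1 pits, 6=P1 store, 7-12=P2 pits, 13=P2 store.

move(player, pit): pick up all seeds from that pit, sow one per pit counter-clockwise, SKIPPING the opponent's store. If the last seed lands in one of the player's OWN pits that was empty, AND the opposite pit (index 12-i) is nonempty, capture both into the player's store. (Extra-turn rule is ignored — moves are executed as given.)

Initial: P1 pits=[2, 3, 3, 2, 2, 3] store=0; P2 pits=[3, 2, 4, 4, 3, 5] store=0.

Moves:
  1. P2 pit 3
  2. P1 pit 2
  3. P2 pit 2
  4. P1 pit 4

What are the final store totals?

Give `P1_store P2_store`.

Move 1: P2 pit3 -> P1=[3,3,3,2,2,3](0) P2=[3,2,4,0,4,6](1)
Move 2: P1 pit2 -> P1=[3,3,0,3,3,4](0) P2=[3,2,4,0,4,6](1)
Move 3: P2 pit2 -> P1=[3,3,0,3,3,4](0) P2=[3,2,0,1,5,7](2)
Move 4: P1 pit4 -> P1=[3,3,0,3,0,5](1) P2=[4,2,0,1,5,7](2)

Answer: 1 2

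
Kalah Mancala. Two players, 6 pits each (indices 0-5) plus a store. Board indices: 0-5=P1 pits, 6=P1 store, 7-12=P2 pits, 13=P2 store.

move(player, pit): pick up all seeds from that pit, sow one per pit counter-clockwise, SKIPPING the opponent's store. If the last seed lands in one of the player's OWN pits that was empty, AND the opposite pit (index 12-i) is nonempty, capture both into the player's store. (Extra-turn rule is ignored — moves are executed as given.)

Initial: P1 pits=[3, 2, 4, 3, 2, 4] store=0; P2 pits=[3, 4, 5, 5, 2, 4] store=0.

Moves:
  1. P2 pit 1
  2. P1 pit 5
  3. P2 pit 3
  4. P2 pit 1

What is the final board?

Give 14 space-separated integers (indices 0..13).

Answer: 4 3 5 3 2 0 1 4 0 8 0 4 6 1

Derivation:
Move 1: P2 pit1 -> P1=[3,2,4,3,2,4](0) P2=[3,0,6,6,3,5](0)
Move 2: P1 pit5 -> P1=[3,2,4,3,2,0](1) P2=[4,1,7,6,3,5](0)
Move 3: P2 pit3 -> P1=[4,3,5,3,2,0](1) P2=[4,1,7,0,4,6](1)
Move 4: P2 pit1 -> P1=[4,3,5,3,2,0](1) P2=[4,0,8,0,4,6](1)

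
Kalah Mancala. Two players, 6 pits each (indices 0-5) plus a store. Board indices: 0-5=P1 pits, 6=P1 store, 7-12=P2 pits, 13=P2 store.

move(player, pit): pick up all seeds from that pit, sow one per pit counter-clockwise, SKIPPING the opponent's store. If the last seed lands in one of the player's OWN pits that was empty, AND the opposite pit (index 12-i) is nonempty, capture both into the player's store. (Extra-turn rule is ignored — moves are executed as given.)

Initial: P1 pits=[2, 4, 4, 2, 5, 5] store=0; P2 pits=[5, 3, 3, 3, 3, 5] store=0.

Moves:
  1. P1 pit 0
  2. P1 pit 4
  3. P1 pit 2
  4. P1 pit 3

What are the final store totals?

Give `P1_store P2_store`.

Answer: 3 0

Derivation:
Move 1: P1 pit0 -> P1=[0,5,5,2,5,5](0) P2=[5,3,3,3,3,5](0)
Move 2: P1 pit4 -> P1=[0,5,5,2,0,6](1) P2=[6,4,4,3,3,5](0)
Move 3: P1 pit2 -> P1=[0,5,0,3,1,7](2) P2=[7,4,4,3,3,5](0)
Move 4: P1 pit3 -> P1=[0,5,0,0,2,8](3) P2=[7,4,4,3,3,5](0)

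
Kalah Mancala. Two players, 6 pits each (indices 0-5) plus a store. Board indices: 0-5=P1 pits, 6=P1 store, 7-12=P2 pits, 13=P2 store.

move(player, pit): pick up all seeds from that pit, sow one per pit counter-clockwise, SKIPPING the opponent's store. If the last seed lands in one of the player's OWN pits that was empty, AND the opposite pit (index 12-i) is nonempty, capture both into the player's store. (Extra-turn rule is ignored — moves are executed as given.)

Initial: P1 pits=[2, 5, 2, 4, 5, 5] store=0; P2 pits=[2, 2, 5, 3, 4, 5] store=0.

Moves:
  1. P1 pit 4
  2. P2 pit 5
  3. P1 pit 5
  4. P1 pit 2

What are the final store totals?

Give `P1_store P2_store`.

Answer: 7 1

Derivation:
Move 1: P1 pit4 -> P1=[2,5,2,4,0,6](1) P2=[3,3,6,3,4,5](0)
Move 2: P2 pit5 -> P1=[3,6,3,5,0,6](1) P2=[3,3,6,3,4,0](1)
Move 3: P1 pit5 -> P1=[3,6,3,5,0,0](2) P2=[4,4,7,4,5,0](1)
Move 4: P1 pit2 -> P1=[3,6,0,6,1,0](7) P2=[0,4,7,4,5,0](1)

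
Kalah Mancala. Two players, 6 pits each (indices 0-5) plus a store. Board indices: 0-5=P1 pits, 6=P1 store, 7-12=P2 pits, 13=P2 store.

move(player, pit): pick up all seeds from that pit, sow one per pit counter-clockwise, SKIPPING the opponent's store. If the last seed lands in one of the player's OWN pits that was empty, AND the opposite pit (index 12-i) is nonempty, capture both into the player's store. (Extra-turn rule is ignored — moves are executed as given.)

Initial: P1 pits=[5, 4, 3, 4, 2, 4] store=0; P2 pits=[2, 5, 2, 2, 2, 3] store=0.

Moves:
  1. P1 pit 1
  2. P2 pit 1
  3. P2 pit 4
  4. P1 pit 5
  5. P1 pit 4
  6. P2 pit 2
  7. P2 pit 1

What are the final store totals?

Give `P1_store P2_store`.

Move 1: P1 pit1 -> P1=[5,0,4,5,3,5](0) P2=[2,5,2,2,2,3](0)
Move 2: P2 pit1 -> P1=[5,0,4,5,3,5](0) P2=[2,0,3,3,3,4](1)
Move 3: P2 pit4 -> P1=[6,0,4,5,3,5](0) P2=[2,0,3,3,0,5](2)
Move 4: P1 pit5 -> P1=[6,0,4,5,3,0](1) P2=[3,1,4,4,0,5](2)
Move 5: P1 pit4 -> P1=[6,0,4,5,0,1](2) P2=[4,1,4,4,0,5](2)
Move 6: P2 pit2 -> P1=[6,0,4,5,0,1](2) P2=[4,1,0,5,1,6](3)
Move 7: P2 pit1 -> P1=[6,0,4,0,0,1](2) P2=[4,0,0,5,1,6](9)

Answer: 2 9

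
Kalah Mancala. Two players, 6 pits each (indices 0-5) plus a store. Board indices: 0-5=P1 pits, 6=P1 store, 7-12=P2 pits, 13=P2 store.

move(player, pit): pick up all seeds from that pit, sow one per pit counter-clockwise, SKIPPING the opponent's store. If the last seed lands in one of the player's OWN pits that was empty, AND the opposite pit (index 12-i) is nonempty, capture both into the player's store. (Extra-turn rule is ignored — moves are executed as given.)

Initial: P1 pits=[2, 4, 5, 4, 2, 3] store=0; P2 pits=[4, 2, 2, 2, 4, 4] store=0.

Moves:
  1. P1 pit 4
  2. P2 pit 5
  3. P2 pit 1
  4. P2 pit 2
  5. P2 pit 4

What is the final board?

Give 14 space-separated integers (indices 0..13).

Answer: 1 6 7 4 0 4 1 4 0 0 4 0 1 6

Derivation:
Move 1: P1 pit4 -> P1=[2,4,5,4,0,4](1) P2=[4,2,2,2,4,4](0)
Move 2: P2 pit5 -> P1=[3,5,6,4,0,4](1) P2=[4,2,2,2,4,0](1)
Move 3: P2 pit1 -> P1=[3,5,6,4,0,4](1) P2=[4,0,3,3,4,0](1)
Move 4: P2 pit2 -> P1=[0,5,6,4,0,4](1) P2=[4,0,0,4,5,0](5)
Move 5: P2 pit4 -> P1=[1,6,7,4,0,4](1) P2=[4,0,0,4,0,1](6)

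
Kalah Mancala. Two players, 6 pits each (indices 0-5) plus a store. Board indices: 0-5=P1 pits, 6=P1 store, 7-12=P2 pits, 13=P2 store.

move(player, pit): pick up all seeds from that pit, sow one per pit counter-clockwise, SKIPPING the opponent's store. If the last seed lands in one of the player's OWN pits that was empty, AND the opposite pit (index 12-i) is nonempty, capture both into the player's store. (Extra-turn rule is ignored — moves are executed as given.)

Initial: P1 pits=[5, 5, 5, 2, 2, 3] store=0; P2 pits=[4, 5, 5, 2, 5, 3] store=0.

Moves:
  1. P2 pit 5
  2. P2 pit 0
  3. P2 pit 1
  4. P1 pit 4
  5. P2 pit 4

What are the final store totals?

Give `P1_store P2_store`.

Move 1: P2 pit5 -> P1=[6,6,5,2,2,3](0) P2=[4,5,5,2,5,0](1)
Move 2: P2 pit0 -> P1=[6,6,5,2,2,3](0) P2=[0,6,6,3,6,0](1)
Move 3: P2 pit1 -> P1=[7,6,5,2,2,3](0) P2=[0,0,7,4,7,1](2)
Move 4: P1 pit4 -> P1=[7,6,5,2,0,4](1) P2=[0,0,7,4,7,1](2)
Move 5: P2 pit4 -> P1=[8,7,6,3,1,4](1) P2=[0,0,7,4,0,2](3)

Answer: 1 3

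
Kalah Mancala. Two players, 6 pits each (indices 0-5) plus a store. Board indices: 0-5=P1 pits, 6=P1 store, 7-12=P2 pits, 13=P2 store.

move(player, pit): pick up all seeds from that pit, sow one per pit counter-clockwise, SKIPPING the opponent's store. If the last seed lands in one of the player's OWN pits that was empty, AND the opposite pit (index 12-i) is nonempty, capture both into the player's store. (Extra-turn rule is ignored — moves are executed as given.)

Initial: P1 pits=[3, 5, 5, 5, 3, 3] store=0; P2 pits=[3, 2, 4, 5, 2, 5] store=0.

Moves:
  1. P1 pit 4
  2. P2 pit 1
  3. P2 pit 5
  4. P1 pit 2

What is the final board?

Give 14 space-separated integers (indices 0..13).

Answer: 4 6 0 7 1 5 2 5 1 5 6 2 0 1

Derivation:
Move 1: P1 pit4 -> P1=[3,5,5,5,0,4](1) P2=[4,2,4,5,2,5](0)
Move 2: P2 pit1 -> P1=[3,5,5,5,0,4](1) P2=[4,0,5,6,2,5](0)
Move 3: P2 pit5 -> P1=[4,6,6,6,0,4](1) P2=[4,0,5,6,2,0](1)
Move 4: P1 pit2 -> P1=[4,6,0,7,1,5](2) P2=[5,1,5,6,2,0](1)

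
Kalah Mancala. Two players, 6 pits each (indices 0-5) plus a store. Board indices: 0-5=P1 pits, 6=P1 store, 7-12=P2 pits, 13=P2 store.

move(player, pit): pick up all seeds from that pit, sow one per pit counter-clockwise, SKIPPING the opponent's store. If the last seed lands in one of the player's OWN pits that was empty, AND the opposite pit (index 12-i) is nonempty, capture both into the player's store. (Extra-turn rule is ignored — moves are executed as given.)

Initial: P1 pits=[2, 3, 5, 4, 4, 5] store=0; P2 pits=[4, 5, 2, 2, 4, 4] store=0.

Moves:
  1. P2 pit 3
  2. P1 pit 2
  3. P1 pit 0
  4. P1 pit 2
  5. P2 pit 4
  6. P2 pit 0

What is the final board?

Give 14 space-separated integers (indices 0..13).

Answer: 1 5 1 6 5 6 1 0 6 3 1 1 7 1

Derivation:
Move 1: P2 pit3 -> P1=[2,3,5,4,4,5](0) P2=[4,5,2,0,5,5](0)
Move 2: P1 pit2 -> P1=[2,3,0,5,5,6](1) P2=[5,5,2,0,5,5](0)
Move 3: P1 pit0 -> P1=[0,4,1,5,5,6](1) P2=[5,5,2,0,5,5](0)
Move 4: P1 pit2 -> P1=[0,4,0,6,5,6](1) P2=[5,5,2,0,5,5](0)
Move 5: P2 pit4 -> P1=[1,5,1,6,5,6](1) P2=[5,5,2,0,0,6](1)
Move 6: P2 pit0 -> P1=[1,5,1,6,5,6](1) P2=[0,6,3,1,1,7](1)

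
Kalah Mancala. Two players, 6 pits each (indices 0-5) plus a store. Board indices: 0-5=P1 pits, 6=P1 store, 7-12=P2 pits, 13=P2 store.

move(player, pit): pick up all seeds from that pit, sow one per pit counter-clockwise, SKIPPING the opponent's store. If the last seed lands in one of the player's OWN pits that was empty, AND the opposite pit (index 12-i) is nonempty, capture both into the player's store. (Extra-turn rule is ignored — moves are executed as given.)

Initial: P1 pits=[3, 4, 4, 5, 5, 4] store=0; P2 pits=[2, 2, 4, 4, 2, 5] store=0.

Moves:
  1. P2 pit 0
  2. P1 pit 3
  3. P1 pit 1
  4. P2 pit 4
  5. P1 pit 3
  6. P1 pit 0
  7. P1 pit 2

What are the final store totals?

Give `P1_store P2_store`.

Answer: 8 1

Derivation:
Move 1: P2 pit0 -> P1=[3,4,4,5,5,4](0) P2=[0,3,5,4,2,5](0)
Move 2: P1 pit3 -> P1=[3,4,4,0,6,5](1) P2=[1,4,5,4,2,5](0)
Move 3: P1 pit1 -> P1=[3,0,5,1,7,6](1) P2=[1,4,5,4,2,5](0)
Move 4: P2 pit4 -> P1=[3,0,5,1,7,6](1) P2=[1,4,5,4,0,6](1)
Move 5: P1 pit3 -> P1=[3,0,5,0,8,6](1) P2=[1,4,5,4,0,6](1)
Move 6: P1 pit0 -> P1=[0,1,6,0,8,6](7) P2=[1,4,0,4,0,6](1)
Move 7: P1 pit2 -> P1=[0,1,0,1,9,7](8) P2=[2,5,0,4,0,6](1)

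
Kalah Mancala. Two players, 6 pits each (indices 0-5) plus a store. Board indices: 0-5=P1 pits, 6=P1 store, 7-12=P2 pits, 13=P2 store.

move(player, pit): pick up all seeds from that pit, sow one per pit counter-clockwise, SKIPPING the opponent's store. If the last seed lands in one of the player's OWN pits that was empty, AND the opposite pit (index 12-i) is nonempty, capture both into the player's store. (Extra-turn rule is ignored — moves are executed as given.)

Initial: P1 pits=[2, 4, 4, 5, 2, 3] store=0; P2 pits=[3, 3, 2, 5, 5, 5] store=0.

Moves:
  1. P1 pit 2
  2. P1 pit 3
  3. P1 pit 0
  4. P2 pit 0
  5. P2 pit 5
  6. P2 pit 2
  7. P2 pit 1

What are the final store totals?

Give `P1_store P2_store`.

Answer: 8 3

Derivation:
Move 1: P1 pit2 -> P1=[2,4,0,6,3,4](1) P2=[3,3,2,5,5,5](0)
Move 2: P1 pit3 -> P1=[2,4,0,0,4,5](2) P2=[4,4,3,5,5,5](0)
Move 3: P1 pit0 -> P1=[0,5,0,0,4,5](8) P2=[4,4,3,0,5,5](0)
Move 4: P2 pit0 -> P1=[0,5,0,0,4,5](8) P2=[0,5,4,1,6,5](0)
Move 5: P2 pit5 -> P1=[1,6,1,1,4,5](8) P2=[0,5,4,1,6,0](1)
Move 6: P2 pit2 -> P1=[1,6,1,1,4,5](8) P2=[0,5,0,2,7,1](2)
Move 7: P2 pit1 -> P1=[1,6,1,1,4,5](8) P2=[0,0,1,3,8,2](3)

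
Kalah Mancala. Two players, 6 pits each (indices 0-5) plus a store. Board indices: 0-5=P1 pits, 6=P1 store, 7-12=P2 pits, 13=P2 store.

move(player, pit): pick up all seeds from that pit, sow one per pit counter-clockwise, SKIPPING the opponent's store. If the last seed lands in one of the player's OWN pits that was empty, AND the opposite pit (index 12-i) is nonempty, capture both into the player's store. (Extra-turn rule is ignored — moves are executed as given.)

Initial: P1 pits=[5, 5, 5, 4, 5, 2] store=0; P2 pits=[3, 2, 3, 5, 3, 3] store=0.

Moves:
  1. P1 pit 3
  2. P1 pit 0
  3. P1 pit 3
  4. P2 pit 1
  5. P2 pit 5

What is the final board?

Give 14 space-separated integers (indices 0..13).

Move 1: P1 pit3 -> P1=[5,5,5,0,6,3](1) P2=[4,2,3,5,3,3](0)
Move 2: P1 pit0 -> P1=[0,6,6,1,7,4](1) P2=[4,2,3,5,3,3](0)
Move 3: P1 pit3 -> P1=[0,6,6,0,8,4](1) P2=[4,2,3,5,3,3](0)
Move 4: P2 pit1 -> P1=[0,6,6,0,8,4](1) P2=[4,0,4,6,3,3](0)
Move 5: P2 pit5 -> P1=[1,7,6,0,8,4](1) P2=[4,0,4,6,3,0](1)

Answer: 1 7 6 0 8 4 1 4 0 4 6 3 0 1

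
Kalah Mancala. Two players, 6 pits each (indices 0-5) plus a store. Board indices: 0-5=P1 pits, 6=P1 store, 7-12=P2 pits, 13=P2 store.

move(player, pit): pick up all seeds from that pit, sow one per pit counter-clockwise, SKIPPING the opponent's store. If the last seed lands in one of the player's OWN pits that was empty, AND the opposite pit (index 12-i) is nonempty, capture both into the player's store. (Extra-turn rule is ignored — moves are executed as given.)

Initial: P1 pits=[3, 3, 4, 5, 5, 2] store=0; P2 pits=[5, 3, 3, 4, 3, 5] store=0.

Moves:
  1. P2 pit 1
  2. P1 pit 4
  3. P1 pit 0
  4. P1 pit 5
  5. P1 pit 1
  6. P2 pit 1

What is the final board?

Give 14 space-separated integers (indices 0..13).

Move 1: P2 pit1 -> P1=[3,3,4,5,5,2](0) P2=[5,0,4,5,4,5](0)
Move 2: P1 pit4 -> P1=[3,3,4,5,0,3](1) P2=[6,1,5,5,4,5](0)
Move 3: P1 pit0 -> P1=[0,4,5,6,0,3](1) P2=[6,1,5,5,4,5](0)
Move 4: P1 pit5 -> P1=[0,4,5,6,0,0](2) P2=[7,2,5,5,4,5](0)
Move 5: P1 pit1 -> P1=[0,0,6,7,1,0](10) P2=[0,2,5,5,4,5](0)
Move 6: P2 pit1 -> P1=[0,0,6,7,1,0](10) P2=[0,0,6,6,4,5](0)

Answer: 0 0 6 7 1 0 10 0 0 6 6 4 5 0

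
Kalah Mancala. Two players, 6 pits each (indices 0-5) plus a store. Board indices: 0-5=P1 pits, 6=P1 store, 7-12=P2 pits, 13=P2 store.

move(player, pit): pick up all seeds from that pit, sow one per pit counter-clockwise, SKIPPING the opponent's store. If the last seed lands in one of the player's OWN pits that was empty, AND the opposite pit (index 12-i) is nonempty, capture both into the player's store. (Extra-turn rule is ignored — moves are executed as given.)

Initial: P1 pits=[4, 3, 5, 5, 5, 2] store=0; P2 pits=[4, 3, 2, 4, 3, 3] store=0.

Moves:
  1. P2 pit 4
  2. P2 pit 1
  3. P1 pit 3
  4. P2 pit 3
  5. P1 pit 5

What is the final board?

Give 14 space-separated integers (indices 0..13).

Move 1: P2 pit4 -> P1=[5,3,5,5,5,2](0) P2=[4,3,2,4,0,4](1)
Move 2: P2 pit1 -> P1=[5,0,5,5,5,2](0) P2=[4,0,3,5,0,4](5)
Move 3: P1 pit3 -> P1=[5,0,5,0,6,3](1) P2=[5,1,3,5,0,4](5)
Move 4: P2 pit3 -> P1=[6,1,5,0,6,3](1) P2=[5,1,3,0,1,5](6)
Move 5: P1 pit5 -> P1=[6,1,5,0,6,0](2) P2=[6,2,3,0,1,5](6)

Answer: 6 1 5 0 6 0 2 6 2 3 0 1 5 6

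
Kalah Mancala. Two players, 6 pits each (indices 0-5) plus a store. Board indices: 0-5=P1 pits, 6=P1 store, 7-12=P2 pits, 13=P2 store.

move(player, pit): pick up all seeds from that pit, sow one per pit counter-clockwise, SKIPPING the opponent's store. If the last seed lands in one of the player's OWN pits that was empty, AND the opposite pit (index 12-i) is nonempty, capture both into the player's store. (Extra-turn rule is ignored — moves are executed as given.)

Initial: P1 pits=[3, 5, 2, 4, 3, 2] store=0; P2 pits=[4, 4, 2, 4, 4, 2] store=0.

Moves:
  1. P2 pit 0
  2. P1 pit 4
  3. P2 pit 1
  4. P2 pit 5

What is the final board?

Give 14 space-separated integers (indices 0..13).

Move 1: P2 pit0 -> P1=[3,5,2,4,3,2](0) P2=[0,5,3,5,5,2](0)
Move 2: P1 pit4 -> P1=[3,5,2,4,0,3](1) P2=[1,5,3,5,5,2](0)
Move 3: P2 pit1 -> P1=[3,5,2,4,0,3](1) P2=[1,0,4,6,6,3](1)
Move 4: P2 pit5 -> P1=[4,6,2,4,0,3](1) P2=[1,0,4,6,6,0](2)

Answer: 4 6 2 4 0 3 1 1 0 4 6 6 0 2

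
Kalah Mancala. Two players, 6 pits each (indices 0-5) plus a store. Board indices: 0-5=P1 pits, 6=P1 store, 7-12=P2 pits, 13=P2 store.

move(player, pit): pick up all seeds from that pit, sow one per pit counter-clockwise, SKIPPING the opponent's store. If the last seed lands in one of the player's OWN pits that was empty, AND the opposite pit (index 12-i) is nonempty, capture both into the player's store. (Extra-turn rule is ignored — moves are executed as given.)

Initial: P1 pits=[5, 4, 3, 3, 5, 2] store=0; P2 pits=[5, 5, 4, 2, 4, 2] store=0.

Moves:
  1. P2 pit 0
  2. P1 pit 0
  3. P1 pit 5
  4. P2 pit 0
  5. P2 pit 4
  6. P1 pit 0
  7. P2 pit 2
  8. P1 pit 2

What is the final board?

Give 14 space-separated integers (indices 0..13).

Answer: 1 7 0 5 7 1 2 1 8 0 4 1 5 2

Derivation:
Move 1: P2 pit0 -> P1=[5,4,3,3,5,2](0) P2=[0,6,5,3,5,3](0)
Move 2: P1 pit0 -> P1=[0,5,4,4,6,3](0) P2=[0,6,5,3,5,3](0)
Move 3: P1 pit5 -> P1=[0,5,4,4,6,0](1) P2=[1,7,5,3,5,3](0)
Move 4: P2 pit0 -> P1=[0,5,4,4,6,0](1) P2=[0,8,5,3,5,3](0)
Move 5: P2 pit4 -> P1=[1,6,5,4,6,0](1) P2=[0,8,5,3,0,4](1)
Move 6: P1 pit0 -> P1=[0,7,5,4,6,0](1) P2=[0,8,5,3,0,4](1)
Move 7: P2 pit2 -> P1=[1,7,5,4,6,0](1) P2=[0,8,0,4,1,5](2)
Move 8: P1 pit2 -> P1=[1,7,0,5,7,1](2) P2=[1,8,0,4,1,5](2)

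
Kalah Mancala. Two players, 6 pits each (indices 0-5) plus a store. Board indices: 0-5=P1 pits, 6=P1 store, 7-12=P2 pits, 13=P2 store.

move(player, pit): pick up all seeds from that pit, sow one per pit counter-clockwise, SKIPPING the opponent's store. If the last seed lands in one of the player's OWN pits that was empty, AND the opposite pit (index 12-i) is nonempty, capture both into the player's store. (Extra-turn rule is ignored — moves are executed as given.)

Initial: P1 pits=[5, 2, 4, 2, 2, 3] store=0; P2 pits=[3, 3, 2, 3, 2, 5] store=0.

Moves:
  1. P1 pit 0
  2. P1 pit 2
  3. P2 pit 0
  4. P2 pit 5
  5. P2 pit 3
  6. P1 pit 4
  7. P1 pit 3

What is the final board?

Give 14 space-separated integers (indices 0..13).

Move 1: P1 pit0 -> P1=[0,3,5,3,3,4](0) P2=[3,3,2,3,2,5](0)
Move 2: P1 pit2 -> P1=[0,3,0,4,4,5](1) P2=[4,3,2,3,2,5](0)
Move 3: P2 pit0 -> P1=[0,3,0,4,4,5](1) P2=[0,4,3,4,3,5](0)
Move 4: P2 pit5 -> P1=[1,4,1,5,4,5](1) P2=[0,4,3,4,3,0](1)
Move 5: P2 pit3 -> P1=[2,4,1,5,4,5](1) P2=[0,4,3,0,4,1](2)
Move 6: P1 pit4 -> P1=[2,4,1,5,0,6](2) P2=[1,5,3,0,4,1](2)
Move 7: P1 pit3 -> P1=[2,4,1,0,1,7](3) P2=[2,6,3,0,4,1](2)

Answer: 2 4 1 0 1 7 3 2 6 3 0 4 1 2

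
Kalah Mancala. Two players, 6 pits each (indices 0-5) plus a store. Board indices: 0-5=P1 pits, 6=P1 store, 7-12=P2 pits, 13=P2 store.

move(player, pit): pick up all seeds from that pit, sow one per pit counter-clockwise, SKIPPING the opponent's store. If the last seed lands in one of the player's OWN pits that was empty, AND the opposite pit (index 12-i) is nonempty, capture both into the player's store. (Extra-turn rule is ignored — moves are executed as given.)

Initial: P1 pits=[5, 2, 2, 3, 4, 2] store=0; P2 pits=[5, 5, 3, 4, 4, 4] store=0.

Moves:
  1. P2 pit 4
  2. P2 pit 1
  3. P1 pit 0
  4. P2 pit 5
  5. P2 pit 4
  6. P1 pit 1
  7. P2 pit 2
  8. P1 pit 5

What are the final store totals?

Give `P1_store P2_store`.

Answer: 3 6

Derivation:
Move 1: P2 pit4 -> P1=[6,3,2,3,4,2](0) P2=[5,5,3,4,0,5](1)
Move 2: P2 pit1 -> P1=[6,3,2,3,4,2](0) P2=[5,0,4,5,1,6](2)
Move 3: P1 pit0 -> P1=[0,4,3,4,5,3](1) P2=[5,0,4,5,1,6](2)
Move 4: P2 pit5 -> P1=[1,5,4,5,6,3](1) P2=[5,0,4,5,1,0](3)
Move 5: P2 pit4 -> P1=[0,5,4,5,6,3](1) P2=[5,0,4,5,0,0](5)
Move 6: P1 pit1 -> P1=[0,0,5,6,7,4](2) P2=[5,0,4,5,0,0](5)
Move 7: P2 pit2 -> P1=[0,0,5,6,7,4](2) P2=[5,0,0,6,1,1](6)
Move 8: P1 pit5 -> P1=[0,0,5,6,7,0](3) P2=[6,1,1,6,1,1](6)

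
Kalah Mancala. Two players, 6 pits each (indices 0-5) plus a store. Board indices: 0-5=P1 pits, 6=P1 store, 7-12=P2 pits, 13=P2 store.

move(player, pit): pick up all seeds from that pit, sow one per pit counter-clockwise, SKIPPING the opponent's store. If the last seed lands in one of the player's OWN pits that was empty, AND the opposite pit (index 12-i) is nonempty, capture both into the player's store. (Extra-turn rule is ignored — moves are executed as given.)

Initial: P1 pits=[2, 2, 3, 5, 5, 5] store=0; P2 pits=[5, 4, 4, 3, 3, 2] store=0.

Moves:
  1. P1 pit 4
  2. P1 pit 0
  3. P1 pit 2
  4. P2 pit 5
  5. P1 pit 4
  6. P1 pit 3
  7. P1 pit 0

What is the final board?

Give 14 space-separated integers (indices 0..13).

Answer: 0 4 0 0 1 9 3 7 6 6 3 3 0 1

Derivation:
Move 1: P1 pit4 -> P1=[2,2,3,5,0,6](1) P2=[6,5,5,3,3,2](0)
Move 2: P1 pit0 -> P1=[0,3,4,5,0,6](1) P2=[6,5,5,3,3,2](0)
Move 3: P1 pit2 -> P1=[0,3,0,6,1,7](2) P2=[6,5,5,3,3,2](0)
Move 4: P2 pit5 -> P1=[1,3,0,6,1,7](2) P2=[6,5,5,3,3,0](1)
Move 5: P1 pit4 -> P1=[1,3,0,6,0,8](2) P2=[6,5,5,3,3,0](1)
Move 6: P1 pit3 -> P1=[1,3,0,0,1,9](3) P2=[7,6,6,3,3,0](1)
Move 7: P1 pit0 -> P1=[0,4,0,0,1,9](3) P2=[7,6,6,3,3,0](1)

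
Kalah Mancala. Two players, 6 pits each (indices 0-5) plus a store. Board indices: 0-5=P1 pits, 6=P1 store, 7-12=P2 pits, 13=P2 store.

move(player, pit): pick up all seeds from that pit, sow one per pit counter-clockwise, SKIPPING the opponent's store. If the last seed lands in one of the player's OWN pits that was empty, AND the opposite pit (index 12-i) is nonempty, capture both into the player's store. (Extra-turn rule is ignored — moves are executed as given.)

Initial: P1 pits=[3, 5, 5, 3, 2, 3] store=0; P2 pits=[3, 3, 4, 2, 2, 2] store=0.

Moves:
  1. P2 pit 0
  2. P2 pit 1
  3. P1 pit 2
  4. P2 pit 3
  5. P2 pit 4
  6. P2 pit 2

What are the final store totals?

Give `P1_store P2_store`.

Answer: 1 3

Derivation:
Move 1: P2 pit0 -> P1=[3,5,5,3,2,3](0) P2=[0,4,5,3,2,2](0)
Move 2: P2 pit1 -> P1=[3,5,5,3,2,3](0) P2=[0,0,6,4,3,3](0)
Move 3: P1 pit2 -> P1=[3,5,0,4,3,4](1) P2=[1,0,6,4,3,3](0)
Move 4: P2 pit3 -> P1=[4,5,0,4,3,4](1) P2=[1,0,6,0,4,4](1)
Move 5: P2 pit4 -> P1=[5,6,0,4,3,4](1) P2=[1,0,6,0,0,5](2)
Move 6: P2 pit2 -> P1=[6,7,0,4,3,4](1) P2=[1,0,0,1,1,6](3)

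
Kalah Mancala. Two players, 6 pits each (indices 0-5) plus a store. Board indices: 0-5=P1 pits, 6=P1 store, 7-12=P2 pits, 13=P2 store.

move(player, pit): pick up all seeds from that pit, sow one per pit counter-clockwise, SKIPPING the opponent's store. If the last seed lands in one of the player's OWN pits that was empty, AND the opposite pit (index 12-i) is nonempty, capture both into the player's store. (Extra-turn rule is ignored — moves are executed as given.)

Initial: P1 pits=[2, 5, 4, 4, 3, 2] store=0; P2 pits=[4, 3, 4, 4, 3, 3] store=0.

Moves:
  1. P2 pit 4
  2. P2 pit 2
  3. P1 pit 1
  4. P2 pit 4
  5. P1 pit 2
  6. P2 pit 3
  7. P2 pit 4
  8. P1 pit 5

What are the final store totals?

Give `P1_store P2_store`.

Move 1: P2 pit4 -> P1=[3,5,4,4,3,2](0) P2=[4,3,4,4,0,4](1)
Move 2: P2 pit2 -> P1=[3,5,4,4,3,2](0) P2=[4,3,0,5,1,5](2)
Move 3: P1 pit1 -> P1=[3,0,5,5,4,3](1) P2=[4,3,0,5,1,5](2)
Move 4: P2 pit4 -> P1=[3,0,5,5,4,3](1) P2=[4,3,0,5,0,6](2)
Move 5: P1 pit2 -> P1=[3,0,0,6,5,4](2) P2=[5,3,0,5,0,6](2)
Move 6: P2 pit3 -> P1=[4,1,0,6,5,4](2) P2=[5,3,0,0,1,7](3)
Move 7: P2 pit4 -> P1=[4,1,0,6,5,4](2) P2=[5,3,0,0,0,8](3)
Move 8: P1 pit5 -> P1=[4,1,0,6,5,0](3) P2=[6,4,1,0,0,8](3)

Answer: 3 3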